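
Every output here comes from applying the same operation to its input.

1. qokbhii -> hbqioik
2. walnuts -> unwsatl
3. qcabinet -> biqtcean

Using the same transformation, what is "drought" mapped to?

Looking at the pairs, the operation is to take characters alternately from the front and the back (1st, last, 2nd, 2nd-last, ...), then move the last 2 characters to the front (rotate right by 2).
"drought" → "dtrhogu" → "gudtrho".

gudtrho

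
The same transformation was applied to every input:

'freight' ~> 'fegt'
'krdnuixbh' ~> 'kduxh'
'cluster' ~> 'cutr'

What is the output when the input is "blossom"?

The transformation: keep every other character starting from the first (positions 1st, 3rd, 5th, ...).
Doing the same to "blossom": "bosm".

bosm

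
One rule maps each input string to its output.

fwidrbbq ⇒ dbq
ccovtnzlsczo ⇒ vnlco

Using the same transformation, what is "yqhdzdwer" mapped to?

dde

The rule is to delete the first 3 characters, then keep every other character starting from the first (positions 1st, 3rd, 5th, ...).
Applying that to "yqhdzdwer" gives "dde".
(Check on "fwidrbbq": → "drbbq" → "dbq" ✓)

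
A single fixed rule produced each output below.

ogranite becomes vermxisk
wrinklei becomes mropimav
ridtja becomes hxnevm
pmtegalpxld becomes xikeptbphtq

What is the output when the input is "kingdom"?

rkhsqom

In each case the input is transformed by: shift every letter 4 places forward in the alphabet (wrapping around), then move the first 2 characters to the end (rotate left by 2).
Applying both steps to "kingdom": "omrkhsq", then "rkhsqom".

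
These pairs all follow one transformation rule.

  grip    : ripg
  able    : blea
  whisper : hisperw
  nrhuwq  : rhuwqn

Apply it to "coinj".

oinjc

What's happening: move the first character to the end.
Doing the same to "coinj": "oinjc".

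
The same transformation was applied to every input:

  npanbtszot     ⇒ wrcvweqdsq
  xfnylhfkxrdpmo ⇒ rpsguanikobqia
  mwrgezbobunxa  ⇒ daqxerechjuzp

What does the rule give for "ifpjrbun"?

What's happening: shift every letter 3 places forward in the alphabet (wrapping around), then reverse the string.
For "ifpjrbun" the result is "qxeumsil".
(Check on "mwrgezbobunxa": → "pzujhcerexqad" → "daqxerechjuzp" ✓)

qxeumsil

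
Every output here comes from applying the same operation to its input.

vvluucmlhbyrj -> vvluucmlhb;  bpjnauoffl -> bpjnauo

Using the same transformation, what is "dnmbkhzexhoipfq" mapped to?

dnmbkhzexhoi

Rule — delete the last 3 characters.
Applying that to "dnmbkhzexhoipfq" gives "dnmbkhzexhoi".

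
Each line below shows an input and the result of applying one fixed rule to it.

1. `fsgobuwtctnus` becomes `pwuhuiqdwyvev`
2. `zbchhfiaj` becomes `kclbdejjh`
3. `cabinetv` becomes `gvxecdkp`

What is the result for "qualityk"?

vamswcnk

Rule — shift every letter 2 places forward in the alphabet (wrapping around), then move the last 3 characters to the front (rotate right by 3).
Working it through for "qualityk": intermediate "swcnkvam", final "vamswcnk".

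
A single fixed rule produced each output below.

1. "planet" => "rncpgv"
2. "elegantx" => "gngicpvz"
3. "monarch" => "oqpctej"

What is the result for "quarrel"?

The transformation: shift every letter 2 places forward in the alphabet (wrapping around).
So "quarrel" becomes "swcttgn".

swcttgn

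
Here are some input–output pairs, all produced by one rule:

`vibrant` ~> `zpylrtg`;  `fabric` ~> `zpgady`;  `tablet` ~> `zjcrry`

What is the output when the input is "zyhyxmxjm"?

fwvkvhkxw

Rule — shift every letter 2 places backward in the alphabet (wrapping around), then move the first 2 characters to the end (rotate left by 2).
Doing the same to "zyhyxmxjm": "fwvkvhkxw".
(Check on "vibrant": → "tgzpylr" → "zpylrtg" ✓)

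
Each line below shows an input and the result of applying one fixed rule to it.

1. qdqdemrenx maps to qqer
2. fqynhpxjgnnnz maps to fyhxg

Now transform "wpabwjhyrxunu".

The transformation: delete the last 3 characters, then keep every other character starting from the first (positions 1st, 3rd, 5th, ...).
Starting from "wpabwjhyrxunu": after the first operation, "wpabwjhyrx"; after the second, "wawhr".
(Check on "fqynhpxjgnnnz": → "fqynhpxjgn" → "fyhxg" ✓)

wawhr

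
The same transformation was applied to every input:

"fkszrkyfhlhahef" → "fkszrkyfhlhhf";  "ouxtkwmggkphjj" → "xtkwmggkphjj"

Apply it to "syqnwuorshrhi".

syqnwrshrh

The rule is to remove every vowel.
"syqnwuorshrhi" → "syqnwrshrh".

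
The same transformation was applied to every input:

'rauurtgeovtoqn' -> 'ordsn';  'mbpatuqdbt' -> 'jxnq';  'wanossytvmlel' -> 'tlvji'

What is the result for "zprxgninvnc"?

Looking at the pairs, the operation is to shift every letter 3 places backward in the alphabet (wrapping around), then keep one character in every 3, starting at position 1 (positions 1st, 4th, 7th, ...).
Applying both steps to "zprxgninvnc": "wmoudkfkskz", then "wufk".

wufk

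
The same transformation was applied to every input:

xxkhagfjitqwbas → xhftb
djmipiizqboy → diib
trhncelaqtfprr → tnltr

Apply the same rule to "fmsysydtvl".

fydl

What's happening: keep one character in every 3, starting at position 1 (positions 1st, 4th, 7th, ...).
So "fmsysydtvl" becomes "fydl".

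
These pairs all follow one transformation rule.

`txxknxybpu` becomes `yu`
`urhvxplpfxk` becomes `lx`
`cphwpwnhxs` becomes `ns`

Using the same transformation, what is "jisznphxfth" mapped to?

In each case the input is transformed by: keep one character in every 3, starting at position 1 (positions 1st, 4th, 7th, ...), then keep only the last 2 characters.
On "jisznphxfth": the first step gives "jzht", and the second then gives "ht".

ht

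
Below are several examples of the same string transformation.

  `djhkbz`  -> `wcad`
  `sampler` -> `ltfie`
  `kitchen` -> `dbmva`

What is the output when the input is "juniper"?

Rule — delete the last 2 characters, then shift every letter 7 places backward in the alphabet (wrapping around).
Working it through for "juniper": intermediate "junip", final "cngbi".

cngbi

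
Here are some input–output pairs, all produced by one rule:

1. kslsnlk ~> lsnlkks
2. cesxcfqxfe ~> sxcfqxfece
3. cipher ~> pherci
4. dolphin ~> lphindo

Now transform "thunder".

Each output is the input with this applied: move the first 2 characters to the end (rotate left by 2).
For "thunder" the result is "underth".

underth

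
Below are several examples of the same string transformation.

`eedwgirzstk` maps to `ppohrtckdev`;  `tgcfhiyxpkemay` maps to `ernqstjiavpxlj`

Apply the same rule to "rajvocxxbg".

clugzniimr

Rule — shift every letter 11 places forward in the alphabet (wrapping around).
Applying that to "rajvocxxbg" gives "clugzniimr".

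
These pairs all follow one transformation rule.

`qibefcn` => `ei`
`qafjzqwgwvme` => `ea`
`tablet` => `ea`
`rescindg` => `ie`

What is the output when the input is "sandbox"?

Each output is the input with this applied: move the first 3 characters to the end (rotate left by 3), then keep only the vowels.
On "sandbox": the first step gives "dboxsan", and the second then gives "oa".

oa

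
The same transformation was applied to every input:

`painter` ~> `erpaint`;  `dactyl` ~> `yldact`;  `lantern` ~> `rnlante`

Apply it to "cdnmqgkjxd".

Looking at the pairs, the operation is to move the last 2 characters to the front (rotate right by 2).
Doing the same to "cdnmqgkjxd": "xdcdnmqgkj".

xdcdnmqgkj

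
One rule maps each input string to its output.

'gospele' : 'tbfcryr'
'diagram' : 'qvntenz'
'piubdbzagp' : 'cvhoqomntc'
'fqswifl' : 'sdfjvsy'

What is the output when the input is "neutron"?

The transformation: shift every letter 13 places forward in the alphabet (wrapping around) — i.e. ROT13.
On "neutron" that produces "arhgeba".

arhgeba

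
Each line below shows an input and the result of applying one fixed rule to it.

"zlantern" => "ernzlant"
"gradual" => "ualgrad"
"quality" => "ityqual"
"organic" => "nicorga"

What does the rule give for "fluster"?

Looking at the pairs, the operation is to move the last 3 characters to the front (rotate right by 3).
"fluster" → "terflus".

terflus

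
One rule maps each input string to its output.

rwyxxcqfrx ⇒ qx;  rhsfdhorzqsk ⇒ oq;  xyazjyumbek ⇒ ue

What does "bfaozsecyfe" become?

Rule — keep one character in every 3, starting at position 1 (positions 1st, 4th, 7th, ...), then delete the first 2 characters.
Applying both steps to "bfaozsecyfe": "boef", then "ef".

ef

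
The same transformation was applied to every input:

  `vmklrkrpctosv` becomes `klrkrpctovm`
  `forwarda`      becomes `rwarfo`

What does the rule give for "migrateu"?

gratmi

Rule — delete the last 2 characters, then move the first 2 characters to the end (rotate left by 2).
Working it through for "migrateu": intermediate "migrat", final "gratmi".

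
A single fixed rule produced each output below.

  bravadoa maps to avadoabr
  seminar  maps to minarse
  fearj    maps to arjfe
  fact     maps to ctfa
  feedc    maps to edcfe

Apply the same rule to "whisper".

isperwh

The transformation: move the first 2 characters to the end (rotate left by 2).
Doing the same to "whisper": "isperwh".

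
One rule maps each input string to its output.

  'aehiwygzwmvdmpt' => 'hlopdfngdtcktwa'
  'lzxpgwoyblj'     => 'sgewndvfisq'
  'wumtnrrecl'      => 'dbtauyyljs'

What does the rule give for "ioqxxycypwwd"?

pvxeefjfwddk

Looking at the pairs, the operation is to shift every letter 7 places forward in the alphabet (wrapping around).
For "ioqxxycypwwd" the result is "pvxeefjfwddk".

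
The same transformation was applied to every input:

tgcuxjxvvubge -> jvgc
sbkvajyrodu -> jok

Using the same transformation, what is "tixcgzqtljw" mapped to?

zlx

Rule — keep one character in every 3, starting at position 3 (positions 3rd, 6th, 9th, ...), then move the first character to the end.
Applying both steps to "tixcgzqtljw": "xzl", then "zlx".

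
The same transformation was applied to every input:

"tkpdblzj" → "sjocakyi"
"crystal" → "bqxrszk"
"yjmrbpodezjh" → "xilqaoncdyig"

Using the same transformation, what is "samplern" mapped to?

The rule is to shift every letter 1 place backward in the alphabet (wrapping around).
Doing the same to "samplern": "rzlokdqm".

rzlokdqm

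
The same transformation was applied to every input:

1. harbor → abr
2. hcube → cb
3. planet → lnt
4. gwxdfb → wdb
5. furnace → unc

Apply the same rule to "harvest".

avs

Rule — keep every other character starting from the second (positions 2nd, 4th, 6th, ...).
So "harvest" becomes "avs".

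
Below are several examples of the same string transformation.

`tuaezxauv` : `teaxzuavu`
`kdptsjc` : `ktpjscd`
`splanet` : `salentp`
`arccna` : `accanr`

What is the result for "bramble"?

The rule is to swap each adjacent pair of characters (1↔2, 3↔4, ...), then move the first character to the end.
"bramble" → "rbmalbe" → "bmalber".

bmalber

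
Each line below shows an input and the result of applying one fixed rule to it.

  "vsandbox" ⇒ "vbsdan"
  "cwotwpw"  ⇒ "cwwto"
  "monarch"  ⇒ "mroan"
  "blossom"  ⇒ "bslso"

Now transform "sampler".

What's happening: delete the last 2 characters, then take characters alternately from the front and the back (1st, last, 2nd, 2nd-last, ...).
For "sampler", step one produces "sampl"; step two turns that into "slapm".

slapm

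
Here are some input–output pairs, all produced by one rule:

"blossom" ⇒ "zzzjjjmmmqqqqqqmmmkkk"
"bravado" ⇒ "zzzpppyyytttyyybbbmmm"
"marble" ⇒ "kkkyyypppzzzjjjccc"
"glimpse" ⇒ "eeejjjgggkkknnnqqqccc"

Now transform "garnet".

The rule is to shift every letter 2 places backward in the alphabet (wrapping around), then repeat every character 3 times.
Working it through for "garnet": intermediate "eyplcr", final "eeeyyyppplllcccrrr".

eeeyyyppplllcccrrr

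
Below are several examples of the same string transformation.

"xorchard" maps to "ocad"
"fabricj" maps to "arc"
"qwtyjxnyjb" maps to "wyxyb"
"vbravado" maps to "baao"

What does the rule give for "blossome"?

The pattern: keep every other character starting from the second (positions 2nd, 4th, 6th, ...).
Doing the same to "blossome": "lsoe".

lsoe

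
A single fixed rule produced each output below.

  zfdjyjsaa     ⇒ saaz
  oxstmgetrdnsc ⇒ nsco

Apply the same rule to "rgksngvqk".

Rule — move the last 3 characters to the front (rotate right by 3), then keep only the first 4 characters.
For "rgksngvqk" the result is "vqkr".

vqkr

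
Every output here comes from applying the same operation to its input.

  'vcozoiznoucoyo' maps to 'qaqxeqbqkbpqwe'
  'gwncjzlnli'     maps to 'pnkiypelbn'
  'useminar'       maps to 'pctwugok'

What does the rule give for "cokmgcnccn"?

eepeqmoiep

The rule is to move the last 3 characters to the front (rotate right by 3), then shift every letter 2 places forward in the alphabet (wrapping around).
Applying both steps to "cokmgcnccn": "ccncokmgcn", then "eepeqmoiep".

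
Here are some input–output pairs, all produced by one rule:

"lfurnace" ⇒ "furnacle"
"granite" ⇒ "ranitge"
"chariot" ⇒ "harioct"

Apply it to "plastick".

In each case the input is transformed by: swap the first and last characters, then move the first character to the end.
For "plastick", step one produces "klasticp"; step two turns that into "lasticpk".
(Check on "lfurnace": → "efurnacl" → "furnacle" ✓)

lasticpk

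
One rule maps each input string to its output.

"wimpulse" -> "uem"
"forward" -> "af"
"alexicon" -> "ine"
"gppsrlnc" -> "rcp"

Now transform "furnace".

In each case the input is transformed by: move the first 3 characters to the end (rotate left by 3), then keep one character in every 3, starting at position 2 (positions 2nd, 5th, 8th, ...).
Working it through for "furnace": intermediate "nacefur", final "af".

af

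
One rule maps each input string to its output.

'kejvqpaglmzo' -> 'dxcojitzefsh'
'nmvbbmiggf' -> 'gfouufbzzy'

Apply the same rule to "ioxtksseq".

bhqmdllxj

The pattern: shift every letter 7 places backward in the alphabet (wrapping around).
Applying that to "ioxtksseq" gives "bhqmdllxj".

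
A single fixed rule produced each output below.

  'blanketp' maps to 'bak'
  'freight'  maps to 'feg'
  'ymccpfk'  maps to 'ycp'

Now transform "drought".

dog

What's happening: keep every other character starting from the first (positions 1st, 3rd, 5th, ...), then delete the last character.
Working it through for "drought": intermediate "dogt", final "dog".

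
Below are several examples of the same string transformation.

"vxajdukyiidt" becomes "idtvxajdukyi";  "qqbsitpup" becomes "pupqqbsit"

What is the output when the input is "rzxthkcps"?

What's happening: move the last 3 characters to the front (rotate right by 3).
On "rzxthkcps" that produces "cpsrzxthk".

cpsrzxthk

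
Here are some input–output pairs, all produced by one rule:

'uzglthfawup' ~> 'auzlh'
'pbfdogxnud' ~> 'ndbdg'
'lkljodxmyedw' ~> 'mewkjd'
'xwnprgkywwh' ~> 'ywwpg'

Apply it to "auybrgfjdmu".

Looking at the pairs, the operation is to keep every other character starting from the second (positions 2nd, 4th, 6th, ...), then move the first 3 characters to the end (rotate left by 3).
Doing the same to "auybrgfjdmu": "jmubg".

jmubg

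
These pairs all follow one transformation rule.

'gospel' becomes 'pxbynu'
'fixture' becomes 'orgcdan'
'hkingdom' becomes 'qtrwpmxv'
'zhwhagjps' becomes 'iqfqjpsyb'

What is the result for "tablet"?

The rule is to shift every letter 9 places forward in the alphabet (wrapping around).
Applying that to "tablet" gives "cjkunc".

cjkunc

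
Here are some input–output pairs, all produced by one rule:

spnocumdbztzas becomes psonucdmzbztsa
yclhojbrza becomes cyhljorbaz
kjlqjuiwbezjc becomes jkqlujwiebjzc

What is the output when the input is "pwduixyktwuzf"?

The transformation: swap each adjacent pair of characters (1↔2, 3↔4, ...).
"pwduixyktwuzf" → "wpudxikywtzuf".

wpudxikywtzuf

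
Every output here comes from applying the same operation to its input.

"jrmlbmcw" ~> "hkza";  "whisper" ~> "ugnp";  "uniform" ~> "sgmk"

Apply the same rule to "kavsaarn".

ityp

The rule is to keep every other character starting from the first (positions 1st, 3rd, 5th, ...), then shift every letter 2 places backward in the alphabet (wrapping around).
Starting from "kavsaarn": after the first operation, "kvar"; after the second, "ityp".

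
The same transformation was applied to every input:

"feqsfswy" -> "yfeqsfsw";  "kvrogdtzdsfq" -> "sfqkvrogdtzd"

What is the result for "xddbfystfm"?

fmxddbfyst

In each case the input is transformed by: swap the front and back halves of the string, then move the first 3 characters to the end (rotate left by 3).
Applying both steps to "xddbfystfm": "ystfmxddbf", then "fmxddbfyst".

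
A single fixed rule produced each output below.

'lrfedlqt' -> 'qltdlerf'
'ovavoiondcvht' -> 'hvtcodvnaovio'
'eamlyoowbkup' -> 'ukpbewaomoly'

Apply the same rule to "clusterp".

The transformation: move the last 2 characters to the front (rotate right by 2), then take characters alternately from the front and the back (1st, last, 2nd, 2nd-last, ...).
On "clusterp": the first step gives "rpcluste", and the second then gives "reptcslu".

reptcslu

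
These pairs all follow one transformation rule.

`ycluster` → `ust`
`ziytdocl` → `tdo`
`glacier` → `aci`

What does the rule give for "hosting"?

sti

In each case the input is transformed by: move the last 2 characters to the front (rotate right by 2), then keep only the last 3 characters.
For "hosting", step one produces "nghosti"; step two turns that into "sti".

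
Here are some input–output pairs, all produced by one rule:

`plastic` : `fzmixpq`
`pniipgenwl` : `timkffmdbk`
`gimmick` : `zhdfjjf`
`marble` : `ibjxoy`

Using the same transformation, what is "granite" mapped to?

Each output is the input with this applied: shift every letter 3 places backward in the alphabet (wrapping around), then move the last 2 characters to the front (rotate right by 2).
For "granite", step one produces "doxkfqb"; step two turns that into "qbdoxkf".

qbdoxkf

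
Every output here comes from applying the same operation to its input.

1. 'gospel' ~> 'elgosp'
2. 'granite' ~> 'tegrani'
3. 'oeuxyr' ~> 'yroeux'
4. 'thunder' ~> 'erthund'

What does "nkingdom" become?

The pattern: move the last 2 characters to the front (rotate right by 2).
On "nkingdom" that produces "omnkingd".

omnkingd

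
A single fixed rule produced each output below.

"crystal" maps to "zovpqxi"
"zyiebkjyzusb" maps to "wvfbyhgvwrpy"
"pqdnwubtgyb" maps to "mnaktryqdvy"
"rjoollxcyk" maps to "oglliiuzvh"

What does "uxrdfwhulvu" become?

ruoacterisr

Rule — shift every letter 3 places backward in the alphabet (wrapping around).
Doing the same to "uxrdfwhulvu": "ruoacterisr".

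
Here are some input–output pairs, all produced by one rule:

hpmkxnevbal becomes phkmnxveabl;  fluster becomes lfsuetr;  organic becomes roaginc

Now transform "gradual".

Rule — swap each adjacent pair of characters (1↔2, 3↔4, ...).
Doing the same to "gradual": "rgdaaul".

rgdaaul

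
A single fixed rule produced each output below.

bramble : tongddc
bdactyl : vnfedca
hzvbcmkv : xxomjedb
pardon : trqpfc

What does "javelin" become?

Looking at the pairs, the operation is to shift every letter 2 places forward in the alphabet (wrapping around), then sort the characters into reverse alphabetical order.
"javelin" → "xpnlkgc".
(Check on "bdactyl": → "dfcevan" → "vnfedca" ✓)

xpnlkgc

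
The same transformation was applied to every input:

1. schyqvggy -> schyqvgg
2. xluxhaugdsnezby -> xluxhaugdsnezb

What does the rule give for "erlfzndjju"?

Looking at the pairs, the operation is to delete the last character.
Doing the same to "erlfzndjju": "erlfzndjj".

erlfzndjj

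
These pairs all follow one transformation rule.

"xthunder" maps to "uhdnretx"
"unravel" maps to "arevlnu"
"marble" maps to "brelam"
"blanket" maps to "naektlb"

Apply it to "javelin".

evilnaj

Each output is the input with this applied: swap each adjacent pair of characters (1↔2, 3↔4, ...), then move the first 2 characters to the end (rotate left by 2).
On "javelin": the first step gives "ajeviln", and the second then gives "evilnaj".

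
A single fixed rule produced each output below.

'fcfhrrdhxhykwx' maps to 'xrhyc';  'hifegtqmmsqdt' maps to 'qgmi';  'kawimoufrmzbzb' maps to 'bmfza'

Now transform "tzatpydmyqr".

rpmz

What's happening: keep one character in every 3, starting at position 2 (positions 2nd, 5th, 8th, ...), then swap the first and last characters.
Doing the same to "tzatpydmyqr": "rpmz".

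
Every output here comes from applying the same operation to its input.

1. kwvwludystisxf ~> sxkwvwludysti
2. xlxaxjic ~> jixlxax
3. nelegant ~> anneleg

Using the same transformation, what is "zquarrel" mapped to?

rezquar

The rule is to delete the last character, then move the last 2 characters to the front (rotate right by 2).
Applying that to "zquarrel" gives "rezquar".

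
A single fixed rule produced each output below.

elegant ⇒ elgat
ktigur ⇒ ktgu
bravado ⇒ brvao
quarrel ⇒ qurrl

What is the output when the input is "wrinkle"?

wrnke

Each output is the input with this applied: double every character, then keep one character in every 3, starting at position 1 (positions 1st, 4th, 7th, ...).
Applying both steps to "wrinkle": "wwrriinnkkllee", then "wrnke".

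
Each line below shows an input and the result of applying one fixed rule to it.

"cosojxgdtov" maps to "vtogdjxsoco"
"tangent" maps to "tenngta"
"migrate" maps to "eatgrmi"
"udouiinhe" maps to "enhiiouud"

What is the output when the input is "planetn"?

The rule is to swap each adjacent pair of characters (1↔2, 3↔4, ...), then reverse the string.
"planetn" → "lpnaten" → "netanpl".

netanpl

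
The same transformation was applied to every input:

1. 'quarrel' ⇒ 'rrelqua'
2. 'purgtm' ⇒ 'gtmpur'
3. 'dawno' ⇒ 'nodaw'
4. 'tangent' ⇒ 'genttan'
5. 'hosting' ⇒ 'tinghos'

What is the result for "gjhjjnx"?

The rule is to move the first 3 characters to the end (rotate left by 3).
For "gjhjjnx" the result is "jjnxgjh".

jjnxgjh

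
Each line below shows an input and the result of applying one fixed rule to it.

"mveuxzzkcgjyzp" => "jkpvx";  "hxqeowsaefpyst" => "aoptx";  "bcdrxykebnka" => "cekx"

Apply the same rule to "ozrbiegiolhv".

Each output is the input with this applied: keep one character in every 3, starting at position 2 (positions 2nd, 5th, 8th, ...), then sort the characters into alphabetical order.
On "ozrbiegiolhv": the first step gives "ziih", and the second then gives "hiiz".

hiiz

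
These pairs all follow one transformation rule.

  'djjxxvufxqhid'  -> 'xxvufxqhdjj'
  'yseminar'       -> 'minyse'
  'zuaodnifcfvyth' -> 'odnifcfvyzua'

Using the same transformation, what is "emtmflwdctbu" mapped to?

What's happening: delete the last 2 characters, then move the first 3 characters to the end (rotate left by 3).
Working it through for "emtmflwdctbu": intermediate "emtmflwdct", final "mflwdctemt".
(Check on "yseminar": → "ysemin" → "minyse" ✓)

mflwdctemt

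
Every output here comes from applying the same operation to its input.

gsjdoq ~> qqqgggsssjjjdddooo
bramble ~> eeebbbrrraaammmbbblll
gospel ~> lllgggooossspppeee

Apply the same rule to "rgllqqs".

sssrrrgggllllllqqqqqq

Looking at the pairs, the operation is to repeat every character 3 times, then move the last 3 characters to the front (rotate right by 3).
Doing the same to "rgllqqs": "sssrrrgggllllllqqqqqq".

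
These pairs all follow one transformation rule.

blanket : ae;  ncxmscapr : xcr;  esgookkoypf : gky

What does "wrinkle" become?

Rule — keep one character in every 3, starting at position 3 (positions 3rd, 6th, 9th, ...).
Applying that to "wrinkle" gives "il".

il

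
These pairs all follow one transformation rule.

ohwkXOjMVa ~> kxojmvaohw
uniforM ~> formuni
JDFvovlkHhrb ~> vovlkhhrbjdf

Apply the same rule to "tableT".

Rule — move the first 3 characters to the end (rotate left by 3), then convert every letter to lowercase.
Applying both steps to "tableT": "leTtab", then "lettab".

lettab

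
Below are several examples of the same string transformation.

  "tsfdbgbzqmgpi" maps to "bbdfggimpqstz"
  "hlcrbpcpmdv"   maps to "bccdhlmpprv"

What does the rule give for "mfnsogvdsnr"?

dfgmnnorssv

In each case the input is transformed by: sort the characters into alphabetical order.
Doing the same to "mfnsogvdsnr": "dfgmnnorssv".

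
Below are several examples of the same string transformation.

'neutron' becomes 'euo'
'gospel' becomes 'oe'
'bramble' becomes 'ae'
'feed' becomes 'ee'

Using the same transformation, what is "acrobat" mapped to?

Each output is the input with this applied: keep only the vowels.
Applying that to "acrobat" gives "aoa".

aoa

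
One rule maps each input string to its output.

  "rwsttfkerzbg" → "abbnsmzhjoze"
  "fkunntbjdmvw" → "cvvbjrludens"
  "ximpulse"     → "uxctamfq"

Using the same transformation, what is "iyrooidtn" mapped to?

zwwqlbvqg

Looking at the pairs, the operation is to move the first 2 characters to the end (rotate left by 2), then shift every letter 8 places forward in the alphabet (wrapping around).
On "iyrooidtn": the first step gives "rooidtniy", and the second then gives "zwwqlbvqg".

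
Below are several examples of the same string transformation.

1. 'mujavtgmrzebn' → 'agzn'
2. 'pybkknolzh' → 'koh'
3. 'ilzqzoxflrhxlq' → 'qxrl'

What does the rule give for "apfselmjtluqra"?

The transformation: delete the first 2 characters, then keep one character in every 3, starting at position 2 (positions 2nd, 5th, 8th, ...).
"apfselmjtluqra" → "fselmjtluqra" → "smlr".

smlr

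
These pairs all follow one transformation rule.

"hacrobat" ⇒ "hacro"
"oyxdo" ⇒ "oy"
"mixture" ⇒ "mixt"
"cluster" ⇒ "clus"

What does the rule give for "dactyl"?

dac

In each case the input is transformed by: delete the last 3 characters.
So "dactyl" becomes "dac".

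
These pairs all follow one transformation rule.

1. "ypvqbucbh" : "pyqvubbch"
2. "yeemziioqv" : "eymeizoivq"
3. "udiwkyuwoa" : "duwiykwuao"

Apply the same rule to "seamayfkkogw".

esmayakfokwg

What's happening: swap each adjacent pair of characters (1↔2, 3↔4, ...).
Doing the same to "seamayfkkogw": "esmayakfokwg".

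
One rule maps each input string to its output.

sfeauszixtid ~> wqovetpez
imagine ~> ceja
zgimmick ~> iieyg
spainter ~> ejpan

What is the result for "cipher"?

dan

The pattern: shift every letter 4 places backward in the alphabet (wrapping around), then delete the first 3 characters.
"cipher" → "yeldan" → "dan".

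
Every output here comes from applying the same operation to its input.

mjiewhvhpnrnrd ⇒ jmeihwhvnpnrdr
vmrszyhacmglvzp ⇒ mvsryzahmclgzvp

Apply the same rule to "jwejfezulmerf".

Rule — swap each adjacent pair of characters (1↔2, 3↔4, ...).
"jwejfezulmerf" → "wjjeefuzmlref".

wjjeefuzmlref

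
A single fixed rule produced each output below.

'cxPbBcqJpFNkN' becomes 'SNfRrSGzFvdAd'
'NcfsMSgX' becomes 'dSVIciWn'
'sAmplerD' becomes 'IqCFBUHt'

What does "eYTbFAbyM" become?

The pattern: shift every letter 10 places backward in the alphabet (wrapping around), then flip the case of every letter.
On "eYTbFAbyM": the first step gives "uOJrVQroC", and the second then gives "UojRvqROc".

UojRvqROc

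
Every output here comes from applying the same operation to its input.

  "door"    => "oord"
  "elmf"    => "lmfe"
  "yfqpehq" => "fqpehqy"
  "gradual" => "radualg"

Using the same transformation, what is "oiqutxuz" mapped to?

iqutxuzo

The transformation: move the first character to the end.
Applying that to "oiqutxuz" gives "iqutxuzo".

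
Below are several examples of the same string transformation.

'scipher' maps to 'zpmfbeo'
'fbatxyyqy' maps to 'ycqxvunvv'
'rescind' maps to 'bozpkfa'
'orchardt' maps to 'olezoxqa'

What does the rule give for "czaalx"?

wzxxui

What's happening: shift every letter 3 places backward in the alphabet (wrapping around), then swap each adjacent pair of characters (1↔2, 3↔4, ...).
Working it through for "czaalx": intermediate "zwxxiu", final "wzxxui".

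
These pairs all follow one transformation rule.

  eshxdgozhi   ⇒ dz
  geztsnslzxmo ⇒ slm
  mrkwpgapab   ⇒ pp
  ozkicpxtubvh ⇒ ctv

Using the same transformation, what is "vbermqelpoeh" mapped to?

What's happening: delete the first 2 characters, then keep one character in every 3, starting at position 3 (positions 3rd, 6th, 9th, ...).
"vbermqelpoeh" → "ermqelpoeh" → "mle".

mle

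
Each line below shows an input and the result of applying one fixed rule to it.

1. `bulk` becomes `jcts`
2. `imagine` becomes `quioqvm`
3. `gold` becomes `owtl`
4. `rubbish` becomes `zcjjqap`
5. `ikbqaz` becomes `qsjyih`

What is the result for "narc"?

vizk

Looking at the pairs, the operation is to shift every letter 8 places forward in the alphabet (wrapping around).
On "narc" that produces "vizk".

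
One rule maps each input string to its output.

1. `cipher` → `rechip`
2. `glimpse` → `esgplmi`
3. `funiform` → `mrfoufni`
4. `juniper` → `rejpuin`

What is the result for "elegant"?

Each output is the input with this applied: move the last character to the front, then take characters alternately from the front and the back (1st, last, 2nd, 2nd-last, ...).
On "elegant": the first step gives "telegan", and the second then gives "tnealge".

tnealge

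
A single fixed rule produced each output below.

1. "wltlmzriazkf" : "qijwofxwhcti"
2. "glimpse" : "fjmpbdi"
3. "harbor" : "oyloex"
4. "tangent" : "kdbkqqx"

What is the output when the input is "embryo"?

Each output is the input with this applied: shift every letter 3 places backward in the alphabet (wrapping around), then move the first 2 characters to the end (rotate left by 2).
Applying both steps to "embryo": "bjyovl", then "yovlbj".
(Check on "wltlmzriazkf": → "tiqijwofxwhc" → "qijwofxwhcti" ✓)

yovlbj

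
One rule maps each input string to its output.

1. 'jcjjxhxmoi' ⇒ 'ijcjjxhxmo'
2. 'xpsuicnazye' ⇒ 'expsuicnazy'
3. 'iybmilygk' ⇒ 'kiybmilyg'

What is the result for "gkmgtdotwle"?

egkmgtdotwl

The pattern: move the last character to the front.
For "gkmgtdotwle" the result is "egkmgtdotwl".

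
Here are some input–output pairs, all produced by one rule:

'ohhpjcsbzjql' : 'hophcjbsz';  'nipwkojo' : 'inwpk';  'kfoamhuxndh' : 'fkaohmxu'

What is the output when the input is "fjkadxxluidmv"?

jfakxdlxiu

Looking at the pairs, the operation is to delete the last 3 characters, then swap each adjacent pair of characters (1↔2, 3↔4, ...).
Working it through for "fjkadxxluidmv": intermediate "fjkadxxlui", final "jfakxdlxiu".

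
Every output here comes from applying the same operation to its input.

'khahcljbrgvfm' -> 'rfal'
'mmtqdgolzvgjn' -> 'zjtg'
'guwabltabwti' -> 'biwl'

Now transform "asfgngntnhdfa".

nffg

What's happening: keep one character in every 3, starting at position 3 (positions 3rd, 6th, 9th, ...), then move the first 2 characters to the end (rotate left by 2).
"asfgngntnhdfa" → "nffg".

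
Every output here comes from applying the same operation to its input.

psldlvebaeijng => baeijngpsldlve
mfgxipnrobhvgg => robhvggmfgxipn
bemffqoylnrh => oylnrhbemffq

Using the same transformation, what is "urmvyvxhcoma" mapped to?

xhcomaurmvyv

The pattern: swap the front and back halves of the string.
For "urmvyvxhcoma" the result is "xhcomaurmvyv".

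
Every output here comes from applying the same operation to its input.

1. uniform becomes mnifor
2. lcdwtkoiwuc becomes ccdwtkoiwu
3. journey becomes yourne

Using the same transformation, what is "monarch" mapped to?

honarc

Each output is the input with this applied: delete the first character, then move the last character to the front.
On "monarch" that produces "honarc".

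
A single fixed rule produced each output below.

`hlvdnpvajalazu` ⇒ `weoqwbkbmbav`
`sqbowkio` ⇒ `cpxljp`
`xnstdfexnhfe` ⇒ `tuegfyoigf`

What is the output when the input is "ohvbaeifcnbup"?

wcbfjgdocvq

The transformation: shift every letter 1 place forward in the alphabet (wrapping around), then delete the first 2 characters.
For "ohvbaeifcnbup", step one produces "piwcbfjgdocvq"; step two turns that into "wcbfjgdocvq".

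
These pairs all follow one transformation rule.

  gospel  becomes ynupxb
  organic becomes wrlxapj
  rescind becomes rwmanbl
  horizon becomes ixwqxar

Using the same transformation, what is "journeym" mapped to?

Each output is the input with this applied: shift every letter 9 places forward in the alphabet (wrapping around), then move the last 3 characters to the front (rotate right by 3).
"journeym" → "sxdawnhv" → "nhvsxdaw".
(Check on "organic": → "xapjwrl" → "wrlxapj" ✓)

nhvsxdaw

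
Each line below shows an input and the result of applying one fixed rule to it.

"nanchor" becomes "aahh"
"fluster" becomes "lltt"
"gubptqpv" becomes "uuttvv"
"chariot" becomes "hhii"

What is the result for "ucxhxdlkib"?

The rule is to keep one character in every 3, starting at position 2 (positions 2nd, 5th, 8th, ...), then double every character.
Working it through for "ucxhxdlkib": intermediate "cxk", final "ccxxkk".

ccxxkk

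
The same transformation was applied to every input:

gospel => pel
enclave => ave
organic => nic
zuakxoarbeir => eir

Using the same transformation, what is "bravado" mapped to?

ado

Looking at the pairs, the operation is to keep only the last 3 characters.
For "bravado" the result is "ado".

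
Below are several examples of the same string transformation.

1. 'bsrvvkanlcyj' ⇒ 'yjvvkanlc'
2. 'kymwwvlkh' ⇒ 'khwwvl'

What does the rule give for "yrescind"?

ndsci

The pattern: delete the first 3 characters, then move the last 2 characters to the front (rotate right by 2).
Starting from "yrescind": after the first operation, "scind"; after the second, "ndsci".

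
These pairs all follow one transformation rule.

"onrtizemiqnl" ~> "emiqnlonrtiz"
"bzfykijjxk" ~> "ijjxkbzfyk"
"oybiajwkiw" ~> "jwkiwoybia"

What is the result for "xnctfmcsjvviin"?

Rule — swap the front and back halves of the string.
So "xnctfmcsjvviin" becomes "sjvviinxnctfmc".

sjvviinxnctfmc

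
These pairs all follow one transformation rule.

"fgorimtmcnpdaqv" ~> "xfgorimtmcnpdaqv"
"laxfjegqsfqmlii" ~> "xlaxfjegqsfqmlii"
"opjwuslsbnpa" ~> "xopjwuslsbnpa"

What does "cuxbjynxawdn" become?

xcuxbjynxawdn

Each output is the input with this applied: prepend "x".
For "cuxbjynxawdn" the result is "xcuxbjynxawdn".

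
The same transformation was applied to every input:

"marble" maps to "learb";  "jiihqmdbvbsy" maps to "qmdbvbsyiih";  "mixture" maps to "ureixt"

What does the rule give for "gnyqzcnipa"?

In each case the input is transformed by: delete the first character, then move the first 3 characters to the end (rotate left by 3).
Working it through for "gnyqzcnipa": intermediate "nyqzcnipa", final "zcnipanyq".

zcnipanyq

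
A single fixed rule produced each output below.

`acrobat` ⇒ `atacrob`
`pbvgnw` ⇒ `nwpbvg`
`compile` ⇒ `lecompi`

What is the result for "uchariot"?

otuchari

In each case the input is transformed by: move the last 2 characters to the front (rotate right by 2).
On "uchariot" that produces "otuchari".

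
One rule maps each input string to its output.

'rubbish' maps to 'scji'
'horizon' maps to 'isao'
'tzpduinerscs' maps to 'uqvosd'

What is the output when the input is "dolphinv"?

The rule is to keep every other character starting from the first (positions 1st, 3rd, 5th, ...), then shift every letter 1 place forward in the alphabet (wrapping around).
Starting from "dolphinv": after the first operation, "dlhn"; after the second, "emio".

emio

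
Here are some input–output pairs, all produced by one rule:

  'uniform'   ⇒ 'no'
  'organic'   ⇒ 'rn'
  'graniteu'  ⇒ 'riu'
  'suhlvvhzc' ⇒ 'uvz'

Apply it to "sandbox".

Each output is the input with this applied: keep one character in every 3, starting at position 2 (positions 2nd, 5th, 8th, ...).
Doing the same to "sandbox": "ab".

ab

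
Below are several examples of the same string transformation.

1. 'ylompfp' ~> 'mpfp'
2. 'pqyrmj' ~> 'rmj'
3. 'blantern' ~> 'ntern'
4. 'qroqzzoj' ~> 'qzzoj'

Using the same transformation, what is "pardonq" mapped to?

The pattern: delete the first 3 characters.
Doing the same to "pardonq": "donq".

donq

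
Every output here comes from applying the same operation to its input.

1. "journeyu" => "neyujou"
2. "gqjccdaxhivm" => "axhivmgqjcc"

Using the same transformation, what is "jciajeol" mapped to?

Looking at the pairs, the operation is to swap the front and back halves of the string, then delete the last character.
For "jciajeol", step one produces "jeoljcia"; step two turns that into "jeoljci".

jeoljci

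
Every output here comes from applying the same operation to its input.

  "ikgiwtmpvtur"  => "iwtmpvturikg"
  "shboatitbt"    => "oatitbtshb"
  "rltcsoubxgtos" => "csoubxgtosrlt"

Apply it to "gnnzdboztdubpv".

zdboztdubpvgnn

Rule — move the first 3 characters to the end (rotate left by 3).
Doing the same to "gnnzdboztdubpv": "zdboztdubpvgnn".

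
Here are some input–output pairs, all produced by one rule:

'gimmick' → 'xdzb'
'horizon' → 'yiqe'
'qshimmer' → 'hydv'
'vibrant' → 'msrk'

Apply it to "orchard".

ftru

In each case the input is transformed by: keep every other character starting from the first (positions 1st, 3rd, 5th, ...), then shift every letter 9 places backward in the alphabet (wrapping around).
On "orchard": the first step gives "ocad", and the second then gives "ftru".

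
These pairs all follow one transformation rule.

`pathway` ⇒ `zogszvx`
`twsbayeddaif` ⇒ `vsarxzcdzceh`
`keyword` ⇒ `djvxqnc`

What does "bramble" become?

qalzkad

In each case the input is transformed by: swap each adjacent pair of characters (1↔2, 3↔4, ...), then shift every letter 1 place backward in the alphabet (wrapping around).
Doing the same to "bramble": "qalzkad".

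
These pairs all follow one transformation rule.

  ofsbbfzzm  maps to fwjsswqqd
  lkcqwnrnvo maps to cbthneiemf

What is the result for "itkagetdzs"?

Rule — shift every letter 9 places backward in the alphabet (wrapping around).
For "itkagetdzs" the result is "zkbrxvkuqj".

zkbrxvkuqj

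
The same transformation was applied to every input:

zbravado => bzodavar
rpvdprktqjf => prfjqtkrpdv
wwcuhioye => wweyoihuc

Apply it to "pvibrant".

Looking at the pairs, the operation is to move the first 2 characters to the end (rotate left by 2), then reverse the string.
Starting from "pvibrant": after the first operation, "ibrantpv"; after the second, "vptnarbi".
(Check on "wwcuhioye": → "cuhioyeww" → "wweyoihuc" ✓)

vptnarbi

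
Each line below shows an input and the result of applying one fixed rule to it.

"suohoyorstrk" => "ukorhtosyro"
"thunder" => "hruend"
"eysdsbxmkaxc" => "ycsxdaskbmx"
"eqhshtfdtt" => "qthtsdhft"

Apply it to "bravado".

roadva

Rule — delete the first character, then take characters alternately from the front and the back (1st, last, 2nd, 2nd-last, ...).
On "bravado": the first step gives "ravado", and the second then gives "roadva".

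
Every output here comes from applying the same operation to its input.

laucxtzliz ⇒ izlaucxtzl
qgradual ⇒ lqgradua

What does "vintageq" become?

The pattern: move the first 3 characters to the end (rotate left by 3), then swap the front and back halves of the string.
Applying both steps to "vintageq": "tageqvin", then "qvintage".

qvintage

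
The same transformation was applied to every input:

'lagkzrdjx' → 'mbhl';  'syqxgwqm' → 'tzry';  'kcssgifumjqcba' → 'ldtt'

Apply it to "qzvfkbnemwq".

rawg

Rule — shift every letter 1 place forward in the alphabet (wrapping around), then keep only the first 4 characters.
Working it through for "qzvfkbnemwq": intermediate "rawglcofnxr", final "rawg".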